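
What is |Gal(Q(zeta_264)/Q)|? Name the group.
|Gal(Q(zeta_264)/Q)| = phi(264) = 80; group ≅ (Z/264Z)^* ≅ Z/2Z × Z/2Z × Z/2Z × Z/10Z

The n-th cyclotomic polynomial Φ_264(x) is the minimal polynomial of zeta_264 over Q and has degree phi(264) = 80. So Q(zeta_264) is a degree-80 Galois extension with Galois group (Z/264Z)^*. By CRT, (Z/264Z)^* ≅ (Z/8Z)^* × (Z/3Z)^* × (Z/11Z)^*. Each prime-power unit group is (Z/8Z)^* ≅ Z/2Z × Z/2Z; (Z/3Z)^* ≅ Z/2Z; (Z/11Z)^* ≅ Z/10Z. Hence Gal(Q(zeta_264)/Q) ≅ Z/2Z × Z/2Z × Z/2Z × Z/10Z.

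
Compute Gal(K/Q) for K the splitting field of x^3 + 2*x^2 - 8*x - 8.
Gal(K/Q) = A_3 (cyclic of order 3)

Compute the discriminant of x^3 + (2)*x^2 + (-8)*x + (-8): Δ = 3136. Since Δ is a perfect square (Δ = 56^2), the Galois group is contained in A_3. Irreducibility forces the group to be transitive on three roots, so Gal = A_3.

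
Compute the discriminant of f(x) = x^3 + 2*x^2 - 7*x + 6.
Δ = -1108

For x^3 + a x^2 + b x + c the discriminant is Δ = 18 a b c - 4 a^3 c + a^2 b^2 - 4 b^3 - 27 c^2.
Plug a = 2, b = -7, c = 6:
  18*(2)*(-7)*(6) - 4*(2)^3*(6) + (2)^2*(-7)^2 - 4*(-7)^3 - 27*(6)^2
  = -1512 + (-192) + 196 + (1372) + (-972)
  = -1108.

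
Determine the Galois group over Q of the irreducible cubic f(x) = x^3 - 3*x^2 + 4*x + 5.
Gal(K/Q) = S_3 (symmetric group of order 6)

Compute the discriminant of x^3 + (-3)*x^2 + (4)*x + (5): Δ = -1327. Since Δ is not a rational square, the Galois group is not contained in A_3; it must be the full S_3 (irreducibility of the cubic rules out anything smaller).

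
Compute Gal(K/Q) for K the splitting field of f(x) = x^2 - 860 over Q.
Gal(K/Q) = Z/2Z (cyclic of order 2)

x^2 - 860 is irreducible over Q since 860 is not a rational square. The splitting field Q(sqrt(860)) has degree 2 over Q, and its unique nontrivial automorphism is sqrt(860) ↦ -sqrt(860). Hence Gal(Q(sqrt(860))/Q) = Z/2Z.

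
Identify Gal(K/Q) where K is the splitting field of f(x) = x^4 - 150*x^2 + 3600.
Gal(K/Q) = Z/2Z (cyclic of order 2)

f factors as (x^2 - 30)(x^2 - 120), so the splitting field is K = Q(sqrt(30), sqrt(120)). The squarefree part of 30 is 30 and the squarefree part of 120 is also 30, so sqrt(30) and sqrt(120) are both rational multiples of sqrt(30). Hence Q(sqrt(30)) = Q(sqrt(120)) = Q(sqrt(30)), and the splitting field collapses to a single degree-2 extension with Galois group Z/2Z.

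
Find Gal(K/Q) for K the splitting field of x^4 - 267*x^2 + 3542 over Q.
Gal(K/Q) = V_4 (Klein four-group, Z/2Z × Z/2Z)

f factors as (x^2 - 253)(x^2 - 14), so the splitting field is K = Q(sqrt(253), sqrt(14)). The elements 253, 14, 3542 are all non-squares in Q, so sqrt(253) and sqrt(14) generate independent quadratic extensions. Thus [K:Q] = 4 and Gal(K/Q) is generated by the two order-2 automorphisms sqrt(253) ↦ -sqrt(253) and sqrt(14) ↦ -sqrt(14), giving V_4.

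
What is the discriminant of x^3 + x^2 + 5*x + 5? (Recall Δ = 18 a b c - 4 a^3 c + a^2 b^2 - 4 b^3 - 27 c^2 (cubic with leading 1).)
Δ = -720

For x^3 + a x^2 + b x + c the discriminant is Δ = 18 a b c - 4 a^3 c + a^2 b^2 - 4 b^3 - 27 c^2.
Plug a = 1, b = 5, c = 5:
  18*(1)*(5)*(5) - 4*(1)^3*(5) + (1)^2*(5)^2 - 4*(5)^3 - 27*(5)^2
  = 450 + (-20) + 25 + (-500) + (-675)
  = -720.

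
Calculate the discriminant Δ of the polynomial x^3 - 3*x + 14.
Δ = -5184

For a depressed cubic x^3 + p x + q the discriminant is Δ = -4 p^3 - 27 q^2 = -4*(-3)^3 - 27*(14)^2 = 108 - 5292 = -5184.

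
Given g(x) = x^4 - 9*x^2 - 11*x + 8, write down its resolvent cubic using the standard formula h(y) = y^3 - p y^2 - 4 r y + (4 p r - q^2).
h(y) = y^3 + 9*y^2 - 32*y - 409

Identify coefficients: p = -9, q = -11, r = 8.
Plug into h(y) = y^3 - p y^2 - 4 r y + (4 p r - q^2):
  h(y) = y^3 - (-9) y^2 - 4*(8) y + (4*(-9)*(8) - (-11)^2)
       = y^3 + (9) y^2 + (-32) y + (-409).
Simplifying: h(y) = y^3 + 9*y^2 - 32*y - 409.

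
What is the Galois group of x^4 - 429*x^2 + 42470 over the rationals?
Gal(K/Q) = V_4 (Klein four-group, Z/2Z × Z/2Z)

f factors as (x^2 - 274)(x^2 - 155), so the splitting field is K = Q(sqrt(274), sqrt(155)). The elements 274, 155, 42470 are all non-squares in Q, so sqrt(274) and sqrt(155) generate independent quadratic extensions. Thus [K:Q] = 4 and Gal(K/Q) is generated by the two order-2 automorphisms sqrt(274) ↦ -sqrt(274) and sqrt(155) ↦ -sqrt(155), giving V_4.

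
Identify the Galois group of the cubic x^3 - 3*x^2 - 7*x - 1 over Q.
Gal(K/Q) = S_3 (symmetric group of order 6)

Compute the discriminant of x^3 + (-3)*x^2 + (-7)*x + (-1): Δ = 1300. Since Δ is not a rational square, the Galois group is not contained in A_3; it must be the full S_3 (irreducibility of the cubic rules out anything smaller).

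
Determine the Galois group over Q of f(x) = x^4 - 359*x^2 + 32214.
Gal(K/Q) = V_4 (Klein four-group, Z/2Z × Z/2Z)

f factors as (x^2 - 182)(x^2 - 177), so the splitting field is K = Q(sqrt(182), sqrt(177)). The elements 182, 177, 32214 are all non-squares in Q, so sqrt(182) and sqrt(177) generate independent quadratic extensions. Thus [K:Q] = 4 and Gal(K/Q) is generated by the two order-2 automorphisms sqrt(182) ↦ -sqrt(182) and sqrt(177) ↦ -sqrt(177), giving V_4.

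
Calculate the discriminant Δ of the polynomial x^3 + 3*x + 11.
Δ = -3375

For a depressed cubic x^3 + p x + q the discriminant is Δ = -4 p^3 - 27 q^2 = -4*(3)^3 - 27*(11)^2 = -108 - 3267 = -3375.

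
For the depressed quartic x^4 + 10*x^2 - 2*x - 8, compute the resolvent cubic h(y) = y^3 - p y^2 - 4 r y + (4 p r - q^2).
h(y) = y^3 - 10*y^2 + 32*y - 324

Identify coefficients: p = 10, q = -2, r = -8.
Plug into h(y) = y^3 - p y^2 - 4 r y + (4 p r - q^2):
  h(y) = y^3 - (10) y^2 - 4*(-8) y + (4*(10)*(-8) - (-2)^2)
       = y^3 + (-10) y^2 + (32) y + (-324).
Simplifying: h(y) = y^3 - 10*y^2 + 32*y - 324.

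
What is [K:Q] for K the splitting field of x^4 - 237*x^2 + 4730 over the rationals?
[K:Q] = 4

f factors as (x^2 - 215)(x^2 - 22); the splitting field is K = Q(sqrt(215), sqrt(22)). Since 215, 22, and 4730 are all non-squares in Q, the three subfields Q(sqrt(215)), Q(sqrt(22)), Q(sqrt(4730)) are distinct degree-2 extensions, so [K:Q] = 4 (Klein four Galois group).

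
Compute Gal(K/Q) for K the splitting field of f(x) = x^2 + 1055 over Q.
Gal(K/Q) = Z/2Z (cyclic of order 2)

x^2 + 1055 is irreducible over Q since -1055 is not a rational square. The splitting field Q(sqrt(-1055)) has degree 2 over Q, and its unique nontrivial automorphism is sqrt(-1055) ↦ -sqrt(-1055). Hence Gal(Q(sqrt(-1055))/Q) = Z/2Z.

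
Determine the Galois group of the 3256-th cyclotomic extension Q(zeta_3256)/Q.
|Gal(Q(zeta_3256)/Q)| = phi(3256) = 1440; group ≅ (Z/3256Z)^* ≅ Z/2Z × Z/2Z × Z/10Z × Z/36Z

The n-th cyclotomic polynomial Φ_3256(x) is the minimal polynomial of zeta_3256 over Q and has degree phi(3256) = 1440. So Q(zeta_3256) is a degree-1440 Galois extension with Galois group (Z/3256Z)^*. By CRT, (Z/3256Z)^* ≅ (Z/8Z)^* × (Z/11Z)^* × (Z/37Z)^*. Each prime-power unit group is (Z/8Z)^* ≅ Z/2Z × Z/2Z; (Z/11Z)^* ≅ Z/10Z; (Z/37Z)^* ≅ Z/36Z. Hence Gal(Q(zeta_3256)/Q) ≅ Z/2Z × Z/2Z × Z/10Z × Z/36Z.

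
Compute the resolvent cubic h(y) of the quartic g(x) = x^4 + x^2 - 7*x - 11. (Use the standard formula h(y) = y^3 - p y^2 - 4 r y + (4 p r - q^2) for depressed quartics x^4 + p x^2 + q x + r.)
h(y) = y^3 - y^2 + 44*y - 93

Identify coefficients: p = 1, q = -7, r = -11.
Plug into h(y) = y^3 - p y^2 - 4 r y + (4 p r - q^2):
  h(y) = y^3 - (1) y^2 - 4*(-11) y + (4*(1)*(-11) - (-7)^2)
       = y^3 + (-1) y^2 + (44) y + (-93).
Simplifying: h(y) = y^3 - y^2 + 44*y - 93.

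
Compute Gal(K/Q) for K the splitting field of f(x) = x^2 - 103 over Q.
Gal(K/Q) = Z/2Z (cyclic of order 2)

x^2 - 103 is irreducible over Q since 103 is not a rational square. The splitting field Q(sqrt(103)) has degree 2 over Q, and its unique nontrivial automorphism is sqrt(103) ↦ -sqrt(103). Hence Gal(Q(sqrt(103))/Q) = Z/2Z.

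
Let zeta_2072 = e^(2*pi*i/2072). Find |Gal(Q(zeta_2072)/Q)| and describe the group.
|Gal(Q(zeta_2072)/Q)| = phi(2072) = 864; group ≅ (Z/2072Z)^* ≅ Z/2Z × Z/2Z × Z/6Z × Z/36Z

The n-th cyclotomic polynomial Φ_2072(x) is the minimal polynomial of zeta_2072 over Q and has degree phi(2072) = 864. So Q(zeta_2072) is a degree-864 Galois extension with Galois group (Z/2072Z)^*. By CRT, (Z/2072Z)^* ≅ (Z/8Z)^* × (Z/7Z)^* × (Z/37Z)^*. Each prime-power unit group is (Z/8Z)^* ≅ Z/2Z × Z/2Z; (Z/7Z)^* ≅ Z/6Z; (Z/37Z)^* ≅ Z/36Z. Hence Gal(Q(zeta_2072)/Q) ≅ Z/2Z × Z/2Z × Z/6Z × Z/36Z.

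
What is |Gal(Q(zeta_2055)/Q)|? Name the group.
|Gal(Q(zeta_2055)/Q)| = phi(2055) = 1088; group ≅ (Z/2055Z)^* ≅ Z/2Z × Z/4Z × Z/136Z

The n-th cyclotomic polynomial Φ_2055(x) is the minimal polynomial of zeta_2055 over Q and has degree phi(2055) = 1088. So Q(zeta_2055) is a degree-1088 Galois extension with Galois group (Z/2055Z)^*. By CRT, (Z/2055Z)^* ≅ (Z/3Z)^* × (Z/5Z)^* × (Z/137Z)^*. Each prime-power unit group is (Z/3Z)^* ≅ Z/2Z; (Z/5Z)^* ≅ Z/4Z; (Z/137Z)^* ≅ Z/136Z. Hence Gal(Q(zeta_2055)/Q) ≅ Z/2Z × Z/4Z × Z/136Z.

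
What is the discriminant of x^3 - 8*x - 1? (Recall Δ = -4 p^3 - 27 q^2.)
Δ = 2021

For a depressed cubic x^3 + p x + q the discriminant is Δ = -4 p^3 - 27 q^2 = -4*(-8)^3 - 27*(-1)^2 = 2048 - 27 = 2021.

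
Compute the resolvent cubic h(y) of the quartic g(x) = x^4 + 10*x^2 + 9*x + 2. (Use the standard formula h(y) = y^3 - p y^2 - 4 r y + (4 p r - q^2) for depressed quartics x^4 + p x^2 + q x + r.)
h(y) = y^3 - 10*y^2 - 8*y - 1

Identify coefficients: p = 10, q = 9, r = 2.
Plug into h(y) = y^3 - p y^2 - 4 r y + (4 p r - q^2):
  h(y) = y^3 - (10) y^2 - 4*(2) y + (4*(10)*(2) - (9)^2)
       = y^3 + (-10) y^2 + (-8) y + (-1).
Simplifying: h(y) = y^3 - 10*y^2 - 8*y - 1.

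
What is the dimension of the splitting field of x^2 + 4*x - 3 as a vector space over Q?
[K:Q] = 2

The discriminant of x^2 + (4)*x + (-3) is b^2 - 4c = 16 - (-12) = 28. Since 28 is not a perfect square in Q, the polynomial is irreducible over Q. Its two roots generate a degree-2 extension, so [K:Q] = 2.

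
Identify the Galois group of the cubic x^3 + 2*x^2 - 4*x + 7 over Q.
Gal(K/Q) = S_3 (symmetric group of order 6)

Compute the discriminant of x^3 + (2)*x^2 + (-4)*x + (7): Δ = -2235. Since Δ is not a rational square, the Galois group is not contained in A_3; it must be the full S_3 (irreducibility of the cubic rules out anything smaller).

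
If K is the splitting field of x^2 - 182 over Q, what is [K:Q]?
[K:Q] = 2

The polynomial x^2 - 182 is irreducible over Q since 182 is not a perfect square. Its splitting field is Q(sqrt(182)), which has degree 2 over Q.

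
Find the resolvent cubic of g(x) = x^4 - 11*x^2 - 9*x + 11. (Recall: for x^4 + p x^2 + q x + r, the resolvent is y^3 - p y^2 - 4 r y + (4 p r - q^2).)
h(y) = y^3 + 11*y^2 - 44*y - 565

Identify coefficients: p = -11, q = -9, r = 11.
Plug into h(y) = y^3 - p y^2 - 4 r y + (4 p r - q^2):
  h(y) = y^3 - (-11) y^2 - 4*(11) y + (4*(-11)*(11) - (-9)^2)
       = y^3 + (11) y^2 + (-44) y + (-565).
Simplifying: h(y) = y^3 + 11*y^2 - 44*y - 565.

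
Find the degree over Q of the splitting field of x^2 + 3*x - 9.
[K:Q] = 2

The discriminant of x^2 + (3)*x + (-9) is b^2 - 4c = 9 - (-36) = 45. Since 45 is not a perfect square in Q, the polynomial is irreducible over Q. Its two roots generate a degree-2 extension, so [K:Q] = 2.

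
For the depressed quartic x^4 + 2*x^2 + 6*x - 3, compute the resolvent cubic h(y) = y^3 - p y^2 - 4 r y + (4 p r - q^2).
h(y) = y^3 - 2*y^2 + 12*y - 60

Identify coefficients: p = 2, q = 6, r = -3.
Plug into h(y) = y^3 - p y^2 - 4 r y + (4 p r - q^2):
  h(y) = y^3 - (2) y^2 - 4*(-3) y + (4*(2)*(-3) - (6)^2)
       = y^3 + (-2) y^2 + (12) y + (-60).
Simplifying: h(y) = y^3 - 2*y^2 + 12*y - 60.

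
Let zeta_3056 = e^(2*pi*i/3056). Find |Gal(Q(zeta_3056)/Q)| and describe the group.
|Gal(Q(zeta_3056)/Q)| = phi(3056) = 1520; group ≅ (Z/3056Z)^* ≅ Z/2Z × Z/4Z × Z/190Z

The n-th cyclotomic polynomial Φ_3056(x) is the minimal polynomial of zeta_3056 over Q and has degree phi(3056) = 1520. So Q(zeta_3056) is a degree-1520 Galois extension with Galois group (Z/3056Z)^*. By CRT, (Z/3056Z)^* ≅ (Z/16Z)^* × (Z/191Z)^*. Each prime-power unit group is (Z/16Z)^* ≅ Z/2Z × Z/4Z; (Z/191Z)^* ≅ Z/190Z. Hence Gal(Q(zeta_3056)/Q) ≅ Z/2Z × Z/4Z × Z/190Z.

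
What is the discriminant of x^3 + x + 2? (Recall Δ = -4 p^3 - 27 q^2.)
Δ = -112

For a depressed cubic x^3 + p x + q the discriminant is Δ = -4 p^3 - 27 q^2 = -4*(1)^3 - 27*(2)^2 = -4 - 108 = -112.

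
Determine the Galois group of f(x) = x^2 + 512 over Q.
Gal(K/Q) = Z/2Z (cyclic of order 2)

x^2 + 512 is irreducible over Q since -512 is not a rational square. The splitting field Q(sqrt(-512)) has degree 2 over Q, and its unique nontrivial automorphism is sqrt(-512) ↦ -sqrt(-512). Hence Gal(Q(sqrt(-512))/Q) = Z/2Z.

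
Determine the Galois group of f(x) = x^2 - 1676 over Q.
Gal(K/Q) = Z/2Z (cyclic of order 2)

x^2 - 1676 is irreducible over Q since 1676 is not a rational square. The splitting field Q(sqrt(1676)) has degree 2 over Q, and its unique nontrivial automorphism is sqrt(1676) ↦ -sqrt(1676). Hence Gal(Q(sqrt(1676))/Q) = Z/2Z.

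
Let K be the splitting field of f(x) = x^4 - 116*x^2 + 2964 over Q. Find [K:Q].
[K:Q] = 4

f factors as (x^2 - 38)(x^2 - 78); the splitting field is K = Q(sqrt(38), sqrt(78)). Since 38, 78, and 2964 are all non-squares in Q, the three subfields Q(sqrt(38)), Q(sqrt(78)), Q(sqrt(2964)) are distinct degree-2 extensions, so [K:Q] = 4 (Klein four Galois group).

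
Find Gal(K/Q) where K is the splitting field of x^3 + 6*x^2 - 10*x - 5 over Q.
Gal(K/Q) = S_3 (symmetric group of order 6)

Compute the discriminant of x^3 + (6)*x^2 + (-10)*x + (-5): Δ = 16645. Since Δ is not a rational square, the Galois group is not contained in A_3; it must be the full S_3 (irreducibility of the cubic rules out anything smaller).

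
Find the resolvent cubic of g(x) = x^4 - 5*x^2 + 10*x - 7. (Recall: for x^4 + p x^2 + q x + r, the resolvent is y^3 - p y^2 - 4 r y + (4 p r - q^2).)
h(y) = y^3 + 5*y^2 + 28*y + 40

Identify coefficients: p = -5, q = 10, r = -7.
Plug into h(y) = y^3 - p y^2 - 4 r y + (4 p r - q^2):
  h(y) = y^3 - (-5) y^2 - 4*(-7) y + (4*(-5)*(-7) - (10)^2)
       = y^3 + (5) y^2 + (28) y + (40).
Simplifying: h(y) = y^3 + 5*y^2 + 28*y + 40.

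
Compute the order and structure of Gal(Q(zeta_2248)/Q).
|Gal(Q(zeta_2248)/Q)| = phi(2248) = 1120; group ≅ (Z/2248Z)^* ≅ Z/2Z × Z/2Z × Z/280Z

The n-th cyclotomic polynomial Φ_2248(x) is the minimal polynomial of zeta_2248 over Q and has degree phi(2248) = 1120. So Q(zeta_2248) is a degree-1120 Galois extension with Galois group (Z/2248Z)^*. By CRT, (Z/2248Z)^* ≅ (Z/8Z)^* × (Z/281Z)^*. Each prime-power unit group is (Z/8Z)^* ≅ Z/2Z × Z/2Z; (Z/281Z)^* ≅ Z/280Z. Hence Gal(Q(zeta_2248)/Q) ≅ Z/2Z × Z/2Z × Z/280Z.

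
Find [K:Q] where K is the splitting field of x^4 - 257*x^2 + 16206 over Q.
[K:Q] = 4

f factors as (x^2 - 111)(x^2 - 146); the splitting field is K = Q(sqrt(111), sqrt(146)). Since 111, 146, and 16206 are all non-squares in Q, the three subfields Q(sqrt(111)), Q(sqrt(146)), Q(sqrt(16206)) are distinct degree-2 extensions, so [K:Q] = 4 (Klein four Galois group).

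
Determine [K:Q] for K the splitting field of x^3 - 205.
[K:Q] = 6

x^3 - 205 has one real root r = 205^(1/3) and two complex roots r*zeta_3, r*zeta_3^2 where zeta_3 = e^(2*pi*i/3). The splitting field is Q(r, zeta_3). [Q(r):Q] = 3 and [Q(zeta_3):Q] = 2 with gcd = 1, so [Q(r, zeta_3):Q] = 3 * 2 = 6.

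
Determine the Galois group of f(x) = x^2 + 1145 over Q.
Gal(K/Q) = Z/2Z (cyclic of order 2)

x^2 + 1145 is irreducible over Q since -1145 is not a rational square. The splitting field Q(sqrt(-1145)) has degree 2 over Q, and its unique nontrivial automorphism is sqrt(-1145) ↦ -sqrt(-1145). Hence Gal(Q(sqrt(-1145))/Q) = Z/2Z.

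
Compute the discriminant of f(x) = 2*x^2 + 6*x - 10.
Δ = 116

For a quadratic a x^2 + b x + c the discriminant is Δ = b^2 - 4ac = (6)^2 - 4*(2)*(-10) = 36 - (-80) = 116.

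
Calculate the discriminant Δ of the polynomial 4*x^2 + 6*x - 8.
Δ = 164

For a quadratic a x^2 + b x + c the discriminant is Δ = b^2 - 4ac = (6)^2 - 4*(4)*(-8) = 36 - (-128) = 164.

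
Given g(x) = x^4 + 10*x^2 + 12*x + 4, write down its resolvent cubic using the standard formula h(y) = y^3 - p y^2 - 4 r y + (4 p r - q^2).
h(y) = y^3 - 10*y^2 - 16*y + 16

Identify coefficients: p = 10, q = 12, r = 4.
Plug into h(y) = y^3 - p y^2 - 4 r y + (4 p r - q^2):
  h(y) = y^3 - (10) y^2 - 4*(4) y + (4*(10)*(4) - (12)^2)
       = y^3 + (-10) y^2 + (-16) y + (16).
Simplifying: h(y) = y^3 - 10*y^2 - 16*y + 16.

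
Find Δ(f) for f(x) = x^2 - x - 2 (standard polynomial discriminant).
Δ = 9

For a quadratic a x^2 + b x + c the discriminant is Δ = b^2 - 4ac = (-1)^2 - 4*(1)*(-2) = 1 - (-8) = 9.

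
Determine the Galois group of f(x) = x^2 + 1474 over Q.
Gal(K/Q) = Z/2Z (cyclic of order 2)

x^2 + 1474 is irreducible over Q since -1474 is not a rational square. The splitting field Q(sqrt(-1474)) has degree 2 over Q, and its unique nontrivial automorphism is sqrt(-1474) ↦ -sqrt(-1474). Hence Gal(Q(sqrt(-1474))/Q) = Z/2Z.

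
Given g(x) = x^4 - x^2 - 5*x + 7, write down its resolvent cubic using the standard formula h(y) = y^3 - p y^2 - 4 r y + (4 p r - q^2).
h(y) = y^3 + y^2 - 28*y - 53

Identify coefficients: p = -1, q = -5, r = 7.
Plug into h(y) = y^3 - p y^2 - 4 r y + (4 p r - q^2):
  h(y) = y^3 - (-1) y^2 - 4*(7) y + (4*(-1)*(7) - (-5)^2)
       = y^3 + (1) y^2 + (-28) y + (-53).
Simplifying: h(y) = y^3 + y^2 - 28*y - 53.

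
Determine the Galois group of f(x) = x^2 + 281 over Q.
Gal(K/Q) = Z/2Z (cyclic of order 2)

x^2 + 281 is irreducible over Q since -281 is not a rational square. The splitting field Q(sqrt(-281)) has degree 2 over Q, and its unique nontrivial automorphism is sqrt(-281) ↦ -sqrt(-281). Hence Gal(Q(sqrt(-281))/Q) = Z/2Z.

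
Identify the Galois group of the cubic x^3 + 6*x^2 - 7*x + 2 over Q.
Gal(K/Q) = S_3 (symmetric group of order 6)

Compute the discriminant of x^3 + (6)*x^2 + (-7)*x + (2): Δ = -212. Since Δ is not a rational square, the Galois group is not contained in A_3; it must be the full S_3 (irreducibility of the cubic rules out anything smaller).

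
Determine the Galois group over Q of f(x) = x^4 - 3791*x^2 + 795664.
Gal(K/Q) = Z/2Z (cyclic of order 2)

f factors as (x^2 - 223)(x^2 - 3568), so the splitting field is K = Q(sqrt(223), sqrt(3568)). The squarefree part of 223 is 223 and the squarefree part of 3568 is also 223, so sqrt(223) and sqrt(3568) are both rational multiples of sqrt(223). Hence Q(sqrt(223)) = Q(sqrt(3568)) = Q(sqrt(223)), and the splitting field collapses to a single degree-2 extension with Galois group Z/2Z.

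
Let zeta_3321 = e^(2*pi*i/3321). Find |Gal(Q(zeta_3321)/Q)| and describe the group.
|Gal(Q(zeta_3321)/Q)| = phi(3321) = 2160; group ≅ (Z/3321Z)^* ≅ Z/40Z × Z/54Z

The n-th cyclotomic polynomial Φ_3321(x) is the minimal polynomial of zeta_3321 over Q and has degree phi(3321) = 2160. So Q(zeta_3321) is a degree-2160 Galois extension with Galois group (Z/3321Z)^*. By CRT, (Z/3321Z)^* ≅ (Z/81Z)^* × (Z/41Z)^*. Each prime-power unit group is (Z/81Z)^* ≅ Z/54Z; (Z/41Z)^* ≅ Z/40Z. Hence Gal(Q(zeta_3321)/Q) ≅ Z/40Z × Z/54Z.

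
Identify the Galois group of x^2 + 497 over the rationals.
Gal(K/Q) = Z/2Z (cyclic of order 2)

x^2 + 497 is irreducible over Q since -497 is not a rational square. The splitting field Q(sqrt(-497)) has degree 2 over Q, and its unique nontrivial automorphism is sqrt(-497) ↦ -sqrt(-497). Hence Gal(Q(sqrt(-497))/Q) = Z/2Z.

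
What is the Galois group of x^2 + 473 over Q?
Gal(K/Q) = Z/2Z (cyclic of order 2)

x^2 + 473 is irreducible over Q since -473 is not a rational square. The splitting field Q(sqrt(-473)) has degree 2 over Q, and its unique nontrivial automorphism is sqrt(-473) ↦ -sqrt(-473). Hence Gal(Q(sqrt(-473))/Q) = Z/2Z.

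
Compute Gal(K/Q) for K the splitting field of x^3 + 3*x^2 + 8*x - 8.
Gal(K/Q) = S_3 (symmetric group of order 6)

Compute the discriminant of x^3 + (3)*x^2 + (8)*x + (-8): Δ = -5792. Since Δ is not a rational square, the Galois group is not contained in A_3; it must be the full S_3 (irreducibility of the cubic rules out anything smaller).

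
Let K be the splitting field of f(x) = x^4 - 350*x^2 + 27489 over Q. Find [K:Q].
[K:Q] = 4

f factors as (x^2 - 231)(x^2 - 119); the splitting field is K = Q(sqrt(231), sqrt(119)). Since 231, 119, and 27489 are all non-squares in Q, the three subfields Q(sqrt(231)), Q(sqrt(119)), Q(sqrt(27489)) are distinct degree-2 extensions, so [K:Q] = 4 (Klein four Galois group).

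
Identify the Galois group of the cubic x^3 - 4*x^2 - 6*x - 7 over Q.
Gal(K/Q) = S_3 (symmetric group of order 6)

Compute the discriminant of x^3 + (-4)*x^2 + (-6)*x + (-7): Δ = -4699. Since Δ is not a rational square, the Galois group is not contained in A_3; it must be the full S_3 (irreducibility of the cubic rules out anything smaller).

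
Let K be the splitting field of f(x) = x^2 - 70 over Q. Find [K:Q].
[K:Q] = 2

The polynomial x^2 - 70 is irreducible over Q since 70 is not a perfect square. Its splitting field is Q(sqrt(70)), which has degree 2 over Q.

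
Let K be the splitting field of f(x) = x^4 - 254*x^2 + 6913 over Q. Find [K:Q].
[K:Q] = 4

f factors as (x^2 - 31)(x^2 - 223); the splitting field is K = Q(sqrt(31), sqrt(223)). Since 31, 223, and 6913 are all non-squares in Q, the three subfields Q(sqrt(31)), Q(sqrt(223)), Q(sqrt(6913)) are distinct degree-2 extensions, so [K:Q] = 4 (Klein four Galois group).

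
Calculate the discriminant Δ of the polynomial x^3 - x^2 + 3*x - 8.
Δ = -1427

For x^3 + a x^2 + b x + c the discriminant is Δ = 18 a b c - 4 a^3 c + a^2 b^2 - 4 b^3 - 27 c^2.
Plug a = -1, b = 3, c = -8:
  18*(-1)*(3)*(-8) - 4*(-1)^3*(-8) + (-1)^2*(3)^2 - 4*(3)^3 - 27*(-8)^2
  = 432 + (-32) + 9 + (-108) + (-1728)
  = -1427.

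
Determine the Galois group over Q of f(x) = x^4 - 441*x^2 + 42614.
Gal(K/Q) = V_4 (Klein four-group, Z/2Z × Z/2Z)

f factors as (x^2 - 143)(x^2 - 298), so the splitting field is K = Q(sqrt(143), sqrt(298)). The elements 143, 298, 42614 are all non-squares in Q, so sqrt(143) and sqrt(298) generate independent quadratic extensions. Thus [K:Q] = 4 and Gal(K/Q) is generated by the two order-2 automorphisms sqrt(143) ↦ -sqrt(143) and sqrt(298) ↦ -sqrt(298), giving V_4.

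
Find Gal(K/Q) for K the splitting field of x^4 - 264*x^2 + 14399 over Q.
Gal(K/Q) = V_4 (Klein four-group, Z/2Z × Z/2Z)

f factors as (x^2 - 187)(x^2 - 77), so the splitting field is K = Q(sqrt(187), sqrt(77)). The elements 187, 77, 14399 are all non-squares in Q, so sqrt(187) and sqrt(77) generate independent quadratic extensions. Thus [K:Q] = 4 and Gal(K/Q) is generated by the two order-2 automorphisms sqrt(187) ↦ -sqrt(187) and sqrt(77) ↦ -sqrt(77), giving V_4.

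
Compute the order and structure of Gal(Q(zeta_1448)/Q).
|Gal(Q(zeta_1448)/Q)| = phi(1448) = 720; group ≅ (Z/1448Z)^* ≅ Z/2Z × Z/2Z × Z/180Z

The n-th cyclotomic polynomial Φ_1448(x) is the minimal polynomial of zeta_1448 over Q and has degree phi(1448) = 720. So Q(zeta_1448) is a degree-720 Galois extension with Galois group (Z/1448Z)^*. By CRT, (Z/1448Z)^* ≅ (Z/8Z)^* × (Z/181Z)^*. Each prime-power unit group is (Z/8Z)^* ≅ Z/2Z × Z/2Z; (Z/181Z)^* ≅ Z/180Z. Hence Gal(Q(zeta_1448)/Q) ≅ Z/2Z × Z/2Z × Z/180Z.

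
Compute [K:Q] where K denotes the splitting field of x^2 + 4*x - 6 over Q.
[K:Q] = 2

The discriminant of x^2 + (4)*x + (-6) is b^2 - 4c = 16 - (-24) = 40. Since 40 is not a perfect square in Q, the polynomial is irreducible over Q. Its two roots generate a degree-2 extension, so [K:Q] = 2.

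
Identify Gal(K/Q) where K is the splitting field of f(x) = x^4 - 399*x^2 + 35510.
Gal(K/Q) = V_4 (Klein four-group, Z/2Z × Z/2Z)

f factors as (x^2 - 134)(x^2 - 265), so the splitting field is K = Q(sqrt(134), sqrt(265)). The elements 134, 265, 35510 are all non-squares in Q, so sqrt(134) and sqrt(265) generate independent quadratic extensions. Thus [K:Q] = 4 and Gal(K/Q) is generated by the two order-2 automorphisms sqrt(134) ↦ -sqrt(134) and sqrt(265) ↦ -sqrt(265), giving V_4.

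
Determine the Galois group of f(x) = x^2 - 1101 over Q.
Gal(K/Q) = Z/2Z (cyclic of order 2)

x^2 - 1101 is irreducible over Q since 1101 is not a rational square. The splitting field Q(sqrt(1101)) has degree 2 over Q, and its unique nontrivial automorphism is sqrt(1101) ↦ -sqrt(1101). Hence Gal(Q(sqrt(1101))/Q) = Z/2Z.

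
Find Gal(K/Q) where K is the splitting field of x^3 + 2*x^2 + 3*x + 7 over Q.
Gal(K/Q) = S_3 (symmetric group of order 6)

Compute the discriminant of x^3 + (2)*x^2 + (3)*x + (7): Δ = -863. Since Δ is not a rational square, the Galois group is not contained in A_3; it must be the full S_3 (irreducibility of the cubic rules out anything smaller).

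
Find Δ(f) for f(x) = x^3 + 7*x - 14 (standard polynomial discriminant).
Δ = -6664

For a depressed cubic x^3 + p x + q the discriminant is Δ = -4 p^3 - 27 q^2 = -4*(7)^3 - 27*(-14)^2 = -1372 - 5292 = -6664.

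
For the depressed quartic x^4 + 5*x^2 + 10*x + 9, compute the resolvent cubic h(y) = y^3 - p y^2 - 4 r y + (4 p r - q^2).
h(y) = y^3 - 5*y^2 - 36*y + 80

Identify coefficients: p = 5, q = 10, r = 9.
Plug into h(y) = y^3 - p y^2 - 4 r y + (4 p r - q^2):
  h(y) = y^3 - (5) y^2 - 4*(9) y + (4*(5)*(9) - (10)^2)
       = y^3 + (-5) y^2 + (-36) y + (80).
Simplifying: h(y) = y^3 - 5*y^2 - 36*y + 80.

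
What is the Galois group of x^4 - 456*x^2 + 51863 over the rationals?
Gal(K/Q) = V_4 (Klein four-group, Z/2Z × Z/2Z)

f factors as (x^2 - 239)(x^2 - 217), so the splitting field is K = Q(sqrt(239), sqrt(217)). The elements 239, 217, 51863 are all non-squares in Q, so sqrt(239) and sqrt(217) generate independent quadratic extensions. Thus [K:Q] = 4 and Gal(K/Q) is generated by the two order-2 automorphisms sqrt(239) ↦ -sqrt(239) and sqrt(217) ↦ -sqrt(217), giving V_4.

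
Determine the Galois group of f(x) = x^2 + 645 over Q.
Gal(K/Q) = Z/2Z (cyclic of order 2)

x^2 + 645 is irreducible over Q since -645 is not a rational square. The splitting field Q(sqrt(-645)) has degree 2 over Q, and its unique nontrivial automorphism is sqrt(-645) ↦ -sqrt(-645). Hence Gal(Q(sqrt(-645))/Q) = Z/2Z.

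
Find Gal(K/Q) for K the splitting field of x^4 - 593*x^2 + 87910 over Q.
Gal(K/Q) = V_4 (Klein four-group, Z/2Z × Z/2Z)

f factors as (x^2 - 298)(x^2 - 295), so the splitting field is K = Q(sqrt(298), sqrt(295)). The elements 298, 295, 87910 are all non-squares in Q, so sqrt(298) and sqrt(295) generate independent quadratic extensions. Thus [K:Q] = 4 and Gal(K/Q) is generated by the two order-2 automorphisms sqrt(298) ↦ -sqrt(298) and sqrt(295) ↦ -sqrt(295), giving V_4.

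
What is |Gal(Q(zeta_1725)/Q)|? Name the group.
|Gal(Q(zeta_1725)/Q)| = phi(1725) = 880; group ≅ (Z/1725Z)^* ≅ Z/2Z × Z/20Z × Z/22Z

The n-th cyclotomic polynomial Φ_1725(x) is the minimal polynomial of zeta_1725 over Q and has degree phi(1725) = 880. So Q(zeta_1725) is a degree-880 Galois extension with Galois group (Z/1725Z)^*. By CRT, (Z/1725Z)^* ≅ (Z/3Z)^* × (Z/25Z)^* × (Z/23Z)^*. Each prime-power unit group is (Z/3Z)^* ≅ Z/2Z; (Z/25Z)^* ≅ Z/20Z; (Z/23Z)^* ≅ Z/22Z. Hence Gal(Q(zeta_1725)/Q) ≅ Z/2Z × Z/20Z × Z/22Z.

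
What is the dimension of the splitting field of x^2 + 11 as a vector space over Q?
[K:Q] = 2

The discriminant of x^2 + (0)*x + (11) is b^2 - 4c = 0 - (44) = -44. Since -44 is not a perfect square in Q, the polynomial is irreducible over Q. Its two roots generate a degree-2 extension, so [K:Q] = 2.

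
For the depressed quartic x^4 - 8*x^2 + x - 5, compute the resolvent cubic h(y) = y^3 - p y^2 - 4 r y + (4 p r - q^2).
h(y) = y^3 + 8*y^2 + 20*y + 159

Identify coefficients: p = -8, q = 1, r = -5.
Plug into h(y) = y^3 - p y^2 - 4 r y + (4 p r - q^2):
  h(y) = y^3 - (-8) y^2 - 4*(-5) y + (4*(-8)*(-5) - (1)^2)
       = y^3 + (8) y^2 + (20) y + (159).
Simplifying: h(y) = y^3 + 8*y^2 + 20*y + 159.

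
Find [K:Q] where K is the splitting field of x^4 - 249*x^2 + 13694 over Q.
[K:Q] = 4

f factors as (x^2 - 167)(x^2 - 82); the splitting field is K = Q(sqrt(167), sqrt(82)). Since 167, 82, and 13694 are all non-squares in Q, the three subfields Q(sqrt(167)), Q(sqrt(82)), Q(sqrt(13694)) are distinct degree-2 extensions, so [K:Q] = 4 (Klein four Galois group).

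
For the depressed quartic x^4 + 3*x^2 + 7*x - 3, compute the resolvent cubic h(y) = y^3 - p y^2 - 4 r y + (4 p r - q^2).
h(y) = y^3 - 3*y^2 + 12*y - 85

Identify coefficients: p = 3, q = 7, r = -3.
Plug into h(y) = y^3 - p y^2 - 4 r y + (4 p r - q^2):
  h(y) = y^3 - (3) y^2 - 4*(-3) y + (4*(3)*(-3) - (7)^2)
       = y^3 + (-3) y^2 + (12) y + (-85).
Simplifying: h(y) = y^3 - 3*y^2 + 12*y - 85.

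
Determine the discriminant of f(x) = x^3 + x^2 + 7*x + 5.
Δ = -1388

For x^3 + a x^2 + b x + c the discriminant is Δ = 18 a b c - 4 a^3 c + a^2 b^2 - 4 b^3 - 27 c^2.
Plug a = 1, b = 7, c = 5:
  18*(1)*(7)*(5) - 4*(1)^3*(5) + (1)^2*(7)^2 - 4*(7)^3 - 27*(5)^2
  = 630 + (-20) + 49 + (-1372) + (-675)
  = -1388.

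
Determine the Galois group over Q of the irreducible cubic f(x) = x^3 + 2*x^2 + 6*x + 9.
Gal(K/Q) = S_3 (symmetric group of order 6)

Compute the discriminant of x^3 + (2)*x^2 + (6)*x + (9): Δ = -1251. Since Δ is not a rational square, the Galois group is not contained in A_3; it must be the full S_3 (irreducibility of the cubic rules out anything smaller).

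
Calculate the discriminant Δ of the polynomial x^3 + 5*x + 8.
Δ = -2228

For a depressed cubic x^3 + p x + q the discriminant is Δ = -4 p^3 - 27 q^2 = -4*(5)^3 - 27*(8)^2 = -500 - 1728 = -2228.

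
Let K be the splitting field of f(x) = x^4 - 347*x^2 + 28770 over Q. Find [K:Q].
[K:Q] = 4

f factors as (x^2 - 210)(x^2 - 137); the splitting field is K = Q(sqrt(210), sqrt(137)). Since 210, 137, and 28770 are all non-squares in Q, the three subfields Q(sqrt(210)), Q(sqrt(137)), Q(sqrt(28770)) are distinct degree-2 extensions, so [K:Q] = 4 (Klein four Galois group).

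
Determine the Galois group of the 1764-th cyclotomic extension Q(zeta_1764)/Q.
|Gal(Q(zeta_1764)/Q)| = phi(1764) = 504; group ≅ (Z/1764Z)^* ≅ Z/2Z × Z/6Z × Z/42Z

The n-th cyclotomic polynomial Φ_1764(x) is the minimal polynomial of zeta_1764 over Q and has degree phi(1764) = 504. So Q(zeta_1764) is a degree-504 Galois extension with Galois group (Z/1764Z)^*. By CRT, (Z/1764Z)^* ≅ (Z/4Z)^* × (Z/9Z)^* × (Z/49Z)^*. Each prime-power unit group is (Z/4Z)^* ≅ Z/2Z; (Z/9Z)^* ≅ Z/6Z; (Z/49Z)^* ≅ Z/42Z. Hence Gal(Q(zeta_1764)/Q) ≅ Z/2Z × Z/6Z × Z/42Z.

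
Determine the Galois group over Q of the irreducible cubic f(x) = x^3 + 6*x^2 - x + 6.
Gal(K/Q) = S_3 (symmetric group of order 6)

Compute the discriminant of x^3 + (6)*x^2 + (-1)*x + (6): Δ = -6764. Since Δ is not a rational square, the Galois group is not contained in A_3; it must be the full S_3 (irreducibility of the cubic rules out anything smaller).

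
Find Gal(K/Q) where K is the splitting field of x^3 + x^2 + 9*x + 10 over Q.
Gal(K/Q) = S_3 (symmetric group of order 6)

Compute the discriminant of x^3 + (1)*x^2 + (9)*x + (10): Δ = -3955. Since Δ is not a rational square, the Galois group is not contained in A_3; it must be the full S_3 (irreducibility of the cubic rules out anything smaller).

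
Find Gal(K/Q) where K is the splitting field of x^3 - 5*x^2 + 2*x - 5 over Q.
Gal(K/Q) = S_3 (symmetric group of order 6)

Compute the discriminant of x^3 + (-5)*x^2 + (2)*x + (-5): Δ = -2207. Since Δ is not a rational square, the Galois group is not contained in A_3; it must be the full S_3 (irreducibility of the cubic rules out anything smaller).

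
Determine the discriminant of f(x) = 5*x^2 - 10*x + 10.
Δ = -100

For a quadratic a x^2 + b x + c the discriminant is Δ = b^2 - 4ac = (-10)^2 - 4*(5)*(10) = 100 - (200) = -100.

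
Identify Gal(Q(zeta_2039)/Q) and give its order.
|Gal(Q(zeta_2039)/Q)| = phi(2039) = 2038; group ≅ (Z/2039Z)^* ≅ Z/2038Z

The n-th cyclotomic polynomial Φ_2039(x) is the minimal polynomial of zeta_2039 over Q and has degree phi(2039) = 2038. So Q(zeta_2039) is a degree-2038 Galois extension with Galois group (Z/2039Z)^*. (Z/2039Z)^* is cyclic since 2039 is an odd prime power (or 4). Hence Gal(Q(zeta_2039)/Q) ≅ Z/2038Z.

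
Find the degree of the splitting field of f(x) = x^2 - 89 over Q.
[K:Q] = 2

The polynomial x^2 - 89 is irreducible over Q since 89 is not a perfect square. Its splitting field is Q(sqrt(89)), which has degree 2 over Q.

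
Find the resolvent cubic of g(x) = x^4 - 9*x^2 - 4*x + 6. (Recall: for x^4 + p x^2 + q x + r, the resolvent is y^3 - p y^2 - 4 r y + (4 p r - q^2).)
h(y) = y^3 + 9*y^2 - 24*y - 232

Identify coefficients: p = -9, q = -4, r = 6.
Plug into h(y) = y^3 - p y^2 - 4 r y + (4 p r - q^2):
  h(y) = y^3 - (-9) y^2 - 4*(6) y + (4*(-9)*(6) - (-4)^2)
       = y^3 + (9) y^2 + (-24) y + (-232).
Simplifying: h(y) = y^3 + 9*y^2 - 24*y - 232.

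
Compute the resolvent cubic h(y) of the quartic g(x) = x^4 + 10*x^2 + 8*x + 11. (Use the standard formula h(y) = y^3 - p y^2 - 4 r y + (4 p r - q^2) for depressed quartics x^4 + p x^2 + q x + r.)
h(y) = y^3 - 10*y^2 - 44*y + 376

Identify coefficients: p = 10, q = 8, r = 11.
Plug into h(y) = y^3 - p y^2 - 4 r y + (4 p r - q^2):
  h(y) = y^3 - (10) y^2 - 4*(11) y + (4*(10)*(11) - (8)^2)
       = y^3 + (-10) y^2 + (-44) y + (376).
Simplifying: h(y) = y^3 - 10*y^2 - 44*y + 376.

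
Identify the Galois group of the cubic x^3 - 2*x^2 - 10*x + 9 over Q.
Gal(K/Q) = S_3 (symmetric group of order 6)

Compute the discriminant of x^3 + (-2)*x^2 + (-10)*x + (9): Δ = 5741. Since Δ is not a rational square, the Galois group is not contained in A_3; it must be the full S_3 (irreducibility of the cubic rules out anything smaller).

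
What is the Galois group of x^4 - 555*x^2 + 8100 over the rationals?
Gal(K/Q) = Z/2Z (cyclic of order 2)

f factors as (x^2 - 15)(x^2 - 540), so the splitting field is K = Q(sqrt(15), sqrt(540)). The squarefree part of 15 is 15 and the squarefree part of 540 is also 15, so sqrt(15) and sqrt(540) are both rational multiples of sqrt(15). Hence Q(sqrt(15)) = Q(sqrt(540)) = Q(sqrt(15)), and the splitting field collapses to a single degree-2 extension with Galois group Z/2Z.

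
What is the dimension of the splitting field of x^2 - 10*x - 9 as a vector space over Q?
[K:Q] = 2

The discriminant of x^2 + (-10)*x + (-9) is b^2 - 4c = 100 - (-36) = 136. Since 136 is not a perfect square in Q, the polynomial is irreducible over Q. Its two roots generate a degree-2 extension, so [K:Q] = 2.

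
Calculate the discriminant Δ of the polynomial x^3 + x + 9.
Δ = -2191

For a depressed cubic x^3 + p x + q the discriminant is Δ = -4 p^3 - 27 q^2 = -4*(1)^3 - 27*(9)^2 = -4 - 2187 = -2191.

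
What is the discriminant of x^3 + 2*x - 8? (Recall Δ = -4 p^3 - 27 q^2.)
Δ = -1760

For a depressed cubic x^3 + p x + q the discriminant is Δ = -4 p^3 - 27 q^2 = -4*(2)^3 - 27*(-8)^2 = -32 - 1728 = -1760.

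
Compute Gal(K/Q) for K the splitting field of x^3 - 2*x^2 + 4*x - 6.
Gal(K/Q) = S_3 (symmetric group of order 6)

Compute the discriminant of x^3 + (-2)*x^2 + (4)*x + (-6): Δ = -492. Since Δ is not a rational square, the Galois group is not contained in A_3; it must be the full S_3 (irreducibility of the cubic rules out anything smaller).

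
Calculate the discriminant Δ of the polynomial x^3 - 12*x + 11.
Δ = 3645

For a depressed cubic x^3 + p x + q the discriminant is Δ = -4 p^3 - 27 q^2 = -4*(-12)^3 - 27*(11)^2 = 6912 - 3267 = 3645.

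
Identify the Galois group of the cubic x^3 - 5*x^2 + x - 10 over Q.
Gal(K/Q) = S_3 (symmetric group of order 6)

Compute the discriminant of x^3 + (-5)*x^2 + (1)*x + (-10): Δ = -6779. Since Δ is not a rational square, the Galois group is not contained in A_3; it must be the full S_3 (irreducibility of the cubic rules out anything smaller).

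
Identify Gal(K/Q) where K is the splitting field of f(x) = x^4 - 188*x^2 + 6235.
Gal(K/Q) = V_4 (Klein four-group, Z/2Z × Z/2Z)

f factors as (x^2 - 43)(x^2 - 145), so the splitting field is K = Q(sqrt(43), sqrt(145)). The elements 43, 145, 6235 are all non-squares in Q, so sqrt(43) and sqrt(145) generate independent quadratic extensions. Thus [K:Q] = 4 and Gal(K/Q) is generated by the two order-2 automorphisms sqrt(43) ↦ -sqrt(43) and sqrt(145) ↦ -sqrt(145), giving V_4.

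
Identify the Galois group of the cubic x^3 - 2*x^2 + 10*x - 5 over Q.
Gal(K/Q) = S_3 (symmetric group of order 6)

Compute the discriminant of x^3 + (-2)*x^2 + (10)*x + (-5): Δ = -2635. Since Δ is not a rational square, the Galois group is not contained in A_3; it must be the full S_3 (irreducibility of the cubic rules out anything smaller).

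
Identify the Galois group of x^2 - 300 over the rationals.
Gal(K/Q) = Z/2Z (cyclic of order 2)

x^2 - 300 is irreducible over Q since 300 is not a rational square. The splitting field Q(sqrt(300)) has degree 2 over Q, and its unique nontrivial automorphism is sqrt(300) ↦ -sqrt(300). Hence Gal(Q(sqrt(300))/Q) = Z/2Z.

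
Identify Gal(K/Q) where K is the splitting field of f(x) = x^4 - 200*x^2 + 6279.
Gal(K/Q) = V_4 (Klein four-group, Z/2Z × Z/2Z)

f factors as (x^2 - 161)(x^2 - 39), so the splitting field is K = Q(sqrt(161), sqrt(39)). The elements 161, 39, 6279 are all non-squares in Q, so sqrt(161) and sqrt(39) generate independent quadratic extensions. Thus [K:Q] = 4 and Gal(K/Q) is generated by the two order-2 automorphisms sqrt(161) ↦ -sqrt(161) and sqrt(39) ↦ -sqrt(39), giving V_4.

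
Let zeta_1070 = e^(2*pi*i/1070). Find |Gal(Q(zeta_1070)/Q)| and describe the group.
|Gal(Q(zeta_1070)/Q)| = phi(1070) = 424; group ≅ (Z/1070Z)^* ≅ Z/4Z × Z/106Z

The n-th cyclotomic polynomial Φ_1070(x) is the minimal polynomial of zeta_1070 over Q and has degree phi(1070) = 424. So Q(zeta_1070) is a degree-424 Galois extension with Galois group (Z/1070Z)^*. By CRT, (Z/1070Z)^* ≅ (Z/2Z)^* × (Z/5Z)^* × (Z/107Z)^*. Each prime-power unit group is (Z/2Z)^* ≅ trivial group (order 1); (Z/5Z)^* ≅ Z/4Z; (Z/107Z)^* ≅ Z/106Z. Hence Gal(Q(zeta_1070)/Q) ≅ Z/4Z × Z/106Z.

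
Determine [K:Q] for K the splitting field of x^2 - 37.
[K:Q] = 2

The polynomial x^2 - 37 is irreducible over Q since 37 is not a perfect square. Its splitting field is Q(sqrt(37)), which has degree 2 over Q.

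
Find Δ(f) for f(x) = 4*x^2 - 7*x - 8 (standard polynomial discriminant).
Δ = 177

For a quadratic a x^2 + b x + c the discriminant is Δ = b^2 - 4ac = (-7)^2 - 4*(4)*(-8) = 49 - (-128) = 177.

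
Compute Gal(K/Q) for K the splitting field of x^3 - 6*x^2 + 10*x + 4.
Gal(K/Q) = S_3 (symmetric group of order 6)

Compute the discriminant of x^3 + (-6)*x^2 + (10)*x + (4): Δ = -1696. Since Δ is not a rational square, the Galois group is not contained in A_3; it must be the full S_3 (irreducibility of the cubic rules out anything smaller).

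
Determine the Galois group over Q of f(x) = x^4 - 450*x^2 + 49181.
Gal(K/Q) = V_4 (Klein four-group, Z/2Z × Z/2Z)

f factors as (x^2 - 263)(x^2 - 187), so the splitting field is K = Q(sqrt(263), sqrt(187)). The elements 263, 187, 49181 are all non-squares in Q, so sqrt(263) and sqrt(187) generate independent quadratic extensions. Thus [K:Q] = 4 and Gal(K/Q) is generated by the two order-2 automorphisms sqrt(263) ↦ -sqrt(263) and sqrt(187) ↦ -sqrt(187), giving V_4.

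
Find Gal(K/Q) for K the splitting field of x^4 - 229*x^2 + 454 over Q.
Gal(K/Q) = V_4 (Klein four-group, Z/2Z × Z/2Z)

f factors as (x^2 - 227)(x^2 - 2), so the splitting field is K = Q(sqrt(227), sqrt(2)). The elements 227, 2, 454 are all non-squares in Q, so sqrt(227) and sqrt(2) generate independent quadratic extensions. Thus [K:Q] = 4 and Gal(K/Q) is generated by the two order-2 automorphisms sqrt(227) ↦ -sqrt(227) and sqrt(2) ↦ -sqrt(2), giving V_4.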